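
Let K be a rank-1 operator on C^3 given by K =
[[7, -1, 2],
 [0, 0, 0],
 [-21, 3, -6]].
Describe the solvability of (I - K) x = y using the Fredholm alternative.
(I - K) is singular (det(I - K) = 0, i.e. 1 ∈ sigma(K)). (I - K) x = y is solvable iff y ⊥ ker((I - K)^*) = span{(7, -1, 2)}, i.e. iff 7y_1 - y_2 + 2y_3 = 0. When solvable, the solutions are x = y + c·(1, 0, -3), c arbitrary (ker(I - K) = span{(1, 0, -3)}, dimension 1).

K has rank 1, so it is an outer product K = u v^T: every row of K is a multiple of one row vector. Reading off the entries, u = (1, 0, -3) and v = (7, -1, 2) (row i of K equals u_i·v^T). A rank-one matrix u v^T satisfies K u = u (v·u) and kills the (2)-dimensional subspace v^⊥, so its characteristic polynomial is lambda^2 (lambda - v·u) with v·u = tr K = 1. Hence the eigenvalues of I - K are 1 (multiplicity 2) and 1 - (1) = 0, so det(I - K) = 0. (Direct check: I - K =
[[-6, 1, -2],
 [0, 1, 0],
 [21, -3, 7]]
has determinant 0.) So 1 is an eigenvalue of K and (I - K) is not invertible. The finite-dimensional Fredholm alternative says: either (I - K) is invertible, or ker(I - K) ≠ {0} and then range(I - K) = ker((I - K)^*)^⊥, with dim ker(I - K) = dim ker((I - K)^*). We are in the second case, so we need both kernels. Kernel of I - K: (I - K) u = u - u (v·u) = u - u = 0, so ker(I - K) = span{u} = span{(1, 0, -3)} (it is exactly 1-dimensional because rank(I - K) = 2). Kernel of the adjoint: K is real, so (I - K)^* = I - K^T = I - v u^T, and (I - v u^T) v = v - v (u·v) = 0; hence ker((I - K)^*) = span{v} = span{(7, -1, 2)}. Therefore (I - K) x = y is solvable iff <y, v> = 0, i.e. iff 7y_1 - y_2 + 2y_3 = 0. When this holds, K y = u (v·y) = 0, so (I - K) y = y and x = y is a particular solution; the full solution set is the line x = y + c·u = y + c·(1, 0, -3), c ∈ C.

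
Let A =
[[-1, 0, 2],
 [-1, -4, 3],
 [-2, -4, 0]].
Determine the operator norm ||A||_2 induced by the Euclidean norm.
||A||_2 ≈ 6.5139 (= sqrt(largest eigenvalue of A^T A))

||A||_2 = sigma_max(A) = sqrt(lambda_max(A^T A)). Form the symmetric matrix M = A^T A =
[[6, 12, -5],
 [12, 32, -12],
 [-5, -12, 13]].
Its characteristic polynomial (trace, sum of principal 2x2 minors, determinant of M give the coefficients) is
  p(λ) = det(λ I - M) = λ^3 - 51λ^2 + 373λ - 400.
No integer candidate from the rational root theorem (±divisors of 400) is a root, so the roots are irrational. The cubic discriminant is Δ = 74698061 > 0, so there are three distinct real roots. p(1) = -77 and p(2) = 150 have opposite signs, so a root lies in (1, 2); Newton's method refines it to λ ≈ 1.2963. p(7) = 55 and p(8) = -168 have opposite signs, so a root lies in (7, 8); Newton's method refines it to λ ≈ 7.2722. p(42) = -610 and p(43) = 847 have opposite signs, so a root lies in (42, 43); Newton's method refines it to λ ≈ 42.4315. Check (Vieta): the three roots sum to 51, matching tr M = 51.
So the eigenvalues of A^T A are ≈ 1.2963, 7.2722, 42.4315 (all ≥ 0, as they must be for A^T A). The largest is λ_max ≈ 42.4315, hence ||A||_2 = sqrt(λ_max) ≈ 6.5139.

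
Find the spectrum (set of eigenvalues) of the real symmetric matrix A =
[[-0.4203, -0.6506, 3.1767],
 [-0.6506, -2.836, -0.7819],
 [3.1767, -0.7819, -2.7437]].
sigma(A) ≈ {-5, -3, 2}

A is real symmetric, so its spectrum consists of real eigenvalues. Expanding the characteristic polynomial of the displayed matrix gives
  det(λ I - A) = p(λ) = λ^3 + (6)λ^2 + (-1)λ + (-30).
Solving p(λ) = 0 yields eigenvalues ≈ -5, -3, 2. (A is shown rounded to 4 decimals, so these recover the underlying integer eigenvalues to within that precision.)
Verification: the trace of A = -6 equals the sum of eigenvalues -6, and det(A) ≈ 29.9992 matches the eigenvalue product 30.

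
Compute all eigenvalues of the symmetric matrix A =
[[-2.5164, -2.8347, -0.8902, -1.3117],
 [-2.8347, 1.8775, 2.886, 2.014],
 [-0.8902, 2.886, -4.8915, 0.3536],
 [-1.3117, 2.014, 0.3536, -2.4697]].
sigma(A) ≈ {-6, -4, -3, 5}

A is real symmetric, so its spectrum consists of real eigenvalues. Expanding the characteristic polynomial of the displayed matrix gives
  det(λ I - A) = p(λ) = λ^4 + (8)λ^3 + (-11)λ^2 + (-198.0021)λ + (-360.0062).
Solving p(λ) = 0 yields eigenvalues ≈ -6, -4, -3, 5. (A is shown rounded to 4 decimals, so these recover the underlying integer eigenvalues to within that precision.)
Verification: the trace of A = -8 equals the sum of eigenvalues -8, and det(A) ≈ -360.0062 matches the eigenvalue product -360.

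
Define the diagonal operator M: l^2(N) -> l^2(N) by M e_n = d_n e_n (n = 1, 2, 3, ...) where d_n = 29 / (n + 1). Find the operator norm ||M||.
||M|| = 29/2 (attained at n = 1)

For M diagonal, ||M|| = sup_n |d_n| = sup_n 29/(n + 1). This is positive and strictly decreasing in n, so the supremum is attained at n = 1: d_1 = 29/(1 + 1) = 29/2. Hence ||M|| = 29/2.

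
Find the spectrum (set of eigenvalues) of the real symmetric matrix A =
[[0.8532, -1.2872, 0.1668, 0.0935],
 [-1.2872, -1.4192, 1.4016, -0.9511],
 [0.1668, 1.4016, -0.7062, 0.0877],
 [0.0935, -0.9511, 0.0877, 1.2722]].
sigma(A) ≈ {-3, 0, 1, 2}

A is real symmetric, so its spectrum consists of real eigenvalues. Expanding the characteristic polynomial of the displayed matrix gives
  det(λ I - A) = p(λ) = λ^4 + (0)λ^3 + (-7)λ^2 + (6)λ + (0).
Solving p(λ) = 0 yields eigenvalues ≈ -3, 0, 1, 2. (A is shown rounded to 4 decimals, so these recover the underlying integer eigenvalues to within that precision.)
Verification: the trace of A = 0 equals the sum of eigenvalues 0, and det(A) ≈ -0.0003 matches the eigenvalue product 0.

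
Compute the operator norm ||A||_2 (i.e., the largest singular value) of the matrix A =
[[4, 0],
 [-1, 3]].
||A||_2 = sqrt(18) ≈ 4.2426 (= sqrt(largest eigenvalue of A^T A))

||A||_2 = sigma_max(A) = sqrt(lambda_max(A^T A)). Form the symmetric matrix M = A^T A =
[[17, -3],
 [-3, 9]].
Its characteristic polynomial (trace, determinant of M give the coefficients) is
  p(λ) = det(λ I - M) = λ^2 - 26λ + 144.
For λ^2 - 26λ + 144 the discriminant is 100. It is a perfect square (10^2), so the roots are rational: λ = (26 ± 10)/2 = 18, 8.
So the eigenvalues of A^T A are ≈ 8, 18 (all ≥ 0, as they must be for A^T A). The largest is λ_max = 18, hence ||A||_2 = sqrt(λ_max) = sqrt(18) ≈ 4.2426.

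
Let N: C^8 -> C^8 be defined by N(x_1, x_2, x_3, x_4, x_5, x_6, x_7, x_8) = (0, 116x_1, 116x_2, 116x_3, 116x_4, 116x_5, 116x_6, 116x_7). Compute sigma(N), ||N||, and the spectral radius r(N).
sigma(N) = {0}; ||N|| = 116; r(N) = 0. (N is nilpotent with N^8 = 0.)

On C^8, N is a strictly lower-triangular matrix with 116 on the subdiagonal and zeros elsewhere, so its characteristic polynomial is lambda^8 and every eigenvalue is 0: sigma(N) = {0}. For the operator norm, N e_i = 116e_{i+1} for i = 1, ..., 7 and N e_8 = 0, so the singular values of N are 116 (with multiplicity 7) and 0; hence ||N|| = 116. The spectral radius r(N) = max|lambda| = 0. Note ||N|| > r(N) — characteristic of non-normal nilpotent operators. Indeed N^8 = 0.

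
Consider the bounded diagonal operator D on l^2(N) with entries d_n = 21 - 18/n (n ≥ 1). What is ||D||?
||D|| = 21

For a diagonal operator on l^2 with entries d_n, ||D|| = sup_n |d_n|. Here d_1 = 3, d_2 = 12, ..., and d_n = 21 - 18/n increases monotonically toward 21. All terms lie in [3, 21), so |d_n| = d_n and the supremum is the limit 21, which is not attained by any individual d_n. Hence ||D|| = 21.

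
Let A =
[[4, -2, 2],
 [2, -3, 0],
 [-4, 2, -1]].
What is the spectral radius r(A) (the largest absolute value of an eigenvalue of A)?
r(A) ≈ 2.1663

The eigenvalues of A are the roots of its characteristic polynomial. With M = A (coefficients from the trace, the sum of principal 2x2 minors, and det A):
  p(λ) = det(λ I - M) = λ^3 - λ + 8.
No integer candidate from the rational root theorem (±divisors of 8) is a root, so the roots are irrational. The cubic discriminant is Δ = -1724 < 0, so there is one real root and a complex-conjugate pair. p(-3) = -16 and p(-2) = 2 have opposite signs, so a root lies in (-3, -2); Newton's method refines it to λ ≈ -2.1663. Dividing out (λ - (-2.1663)) leaves approximately λ^2 - 2.1663λ + 3.6929. For λ^2 - 2.1663λ + 3.6929 the discriminant is -10.0787. It is negative, so the remaining roots are the complex-conjugate pair λ ≈ 1.0832 ± 1.5874i. Their product equals the constant term, so |λ|^2 ≈ 3.6929 and |λ| ≈ 1.9217.
Thus the eigenvalues (to 4 decimals) are -2.1663 (modulus 2.1663); 1.0832 ± 1.5874i (modulus 1.9217). The spectral radius is the largest modulus: r(A) ≈ 2.1663. (Cross-check: r(A) ≤ ||A||_2 ≈ 7.3542; equality holds whenever A is normal, though it can also hold for some non-normal A.)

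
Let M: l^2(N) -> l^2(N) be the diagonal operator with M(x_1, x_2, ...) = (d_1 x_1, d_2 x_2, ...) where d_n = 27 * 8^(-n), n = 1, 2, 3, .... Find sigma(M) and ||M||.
sigma(M) = {27 * 8^(-n) : n ≥ 1} ∪ {0}; ||M|| = 27/8

A bounded diagonal operator on l^2 with diagonal entries d_n has spectrum equal to the closure of {d_n : n ≥ 1}: every d_n is an eigenvalue (with eigenvector e_n), so {d_n} ⊂ sigma(M); the spectrum is closed, so its closure is too; and for lambda not in the closure, (M - lambda I) has bounded inverse (the diagonal entries 1/(d_n - lambda) are bounded). For our sequence d_n = 27 * 8^(-n), n = 1, 2, 3, ...:
  - {d_n} = {27 * 8^(-n) : n ≥ 1}; the only limit point is 0
  - closure = {27 * 8^(-n) : n ≥ 1} ∪ {0}
For the norm: a diagonal operator has ||M|| = sup_n |d_n|. Here d_n = 27 * 8^(-n) is positive and decreasing, so sup_n |d_n| = d_1 = 27/8. So ||M|| = 27/8.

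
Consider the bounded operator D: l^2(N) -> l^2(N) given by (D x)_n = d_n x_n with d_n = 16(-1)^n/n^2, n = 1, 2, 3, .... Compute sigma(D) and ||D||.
sigma(D) = {16(-1)^n/n^2 : n ≥ 1} ∪ {0}; ||D|| = 16

A bounded diagonal operator on l^2 with diagonal entries d_n has spectrum equal to the closure of {d_n : n ≥ 1}: every d_n is an eigenvalue (with eigenvector e_n), so {d_n} ⊂ sigma(D); the spectrum is closed, so its closure is too; and for lambda not in the closure, (D - lambda I) has bounded inverse (the diagonal entries 1/(d_n - lambda) are bounded). For our sequence d_n = 16(-1)^n/n^2, n = 1, 2, 3, ...:
  - {d_n} = {16(-1)^n/n^2 : n ≥ 1}; the only limit point is 0
  - closure = {16(-1)^n/n^2 : n ≥ 1} ∪ {0}
For the norm: a diagonal operator has ||D|| = sup_n |d_n|. Here |d_n| = 16/n^2 is decreasing, so sup_n |d_n| = |d_1| = 16. So ||D|| = 16.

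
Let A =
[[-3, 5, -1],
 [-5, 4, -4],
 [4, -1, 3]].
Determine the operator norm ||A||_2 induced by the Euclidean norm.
||A||_2 ≈ 10.3491 (= sqrt(largest eigenvalue of A^T A))

||A||_2 = sigma_max(A) = sqrt(lambda_max(A^T A)). Form the symmetric matrix M = A^T A =
[[50, -39, 35],
 [-39, 42, -24],
 [35, -24, 26]].
Its characteristic polynomial (trace, sum of principal 2x2 minors, determinant of M give the coefficients) is
  p(λ) = det(λ I - M) = λ^3 - 118λ^2 + 1170λ - 324.
No integer candidate from the rational root theorem (±divisors of 324) is a root, so the roots are irrational. The cubic discriminant is Δ = 11327073696 > 0, so there are three distinct real roots. p(0) = -324 and p(1) = 729 have opposite signs, so a root lies in (0, 1); Newton's method refines it to λ ≈ 0.2851. p(10) = 576 and p(11) = -401 have opposite signs, so a root lies in (10, 11); Newton's method refines it to λ ≈ 10.6106. p(107) = -1073 and p(108) = 9396 have opposite signs, so a root lies in (107, 108); Newton's method refines it to λ ≈ 107.1043. Check (Vieta): the three roots sum to 118, matching tr M = 118.
So the eigenvalues of A^T A are ≈ 0.2851, 10.6106, 107.1043 (all ≥ 0, as they must be for A^T A). The largest is λ_max ≈ 107.1043, hence ||A||_2 = sqrt(λ_max) ≈ 10.3491.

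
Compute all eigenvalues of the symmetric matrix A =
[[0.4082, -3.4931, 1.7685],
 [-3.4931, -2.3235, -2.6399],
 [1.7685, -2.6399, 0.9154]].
sigma(A) ≈ {-5, -1, 5}

A is real symmetric, so its spectrum consists of real eigenvalues. Expanding the characteristic polynomial of the displayed matrix gives
  det(λ I - A) = p(λ) = λ^3 + (1)λ^2 + (-25)λ + (-25).
Solving p(λ) = 0 yields eigenvalues ≈ -5, -1, 5. (A is shown rounded to 4 decimals, so these recover the underlying integer eigenvalues to within that precision.)
Verification: the trace of A = -1 equals the sum of eigenvalues -1, and det(A) ≈ 25.0007 matches the eigenvalue product 25.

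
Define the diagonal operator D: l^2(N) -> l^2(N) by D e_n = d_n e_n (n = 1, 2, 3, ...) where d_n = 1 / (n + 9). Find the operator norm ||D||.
||D|| = 1/10 (attained at n = 1)

For D diagonal, ||D|| = sup_n |d_n| = sup_n 1/(n + 9). This is positive and strictly decreasing in n, so the supremum is attained at n = 1: d_1 = 1/(1 + 9) = 1/10. Hence ||D|| = 1/10.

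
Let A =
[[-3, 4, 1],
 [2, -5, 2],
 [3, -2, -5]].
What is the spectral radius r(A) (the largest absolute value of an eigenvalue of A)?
r(A) ≈ 6.6763

The eigenvalues of A are the roots of its characteristic polynomial. With M = A (coefficients from the trace, the sum of principal 2x2 minors, and det A):
  p(λ) = det(λ I - M) = λ^3 + 13λ^2 + 48λ + 12.
No integer candidate from the rational root theorem (±divisors of 12) is a root, so the roots are irrational. The cubic discriminant is Δ = -27552 < 0, so there is one real root and a complex-conjugate pair. p(-1) = -24 and p(0) = 12 have opposite signs, so a root lies in (-1, 0); Newton's method refines it to λ ≈ -0.2692. Dividing out (λ - (-0.2692)) leaves approximately λ^2 + 12.7308λ + 44.5726. For λ^2 + 12.7308λ + 44.5726 the discriminant is -16.2176. It is negative, so the remaining roots are the complex-conjugate pair λ ≈ -6.3654 ± 2.0136i. Their product equals the constant term, so |λ|^2 ≈ 44.5726 and |λ| ≈ 6.6763.
Thus the eigenvalues (to 4 decimals) are -0.2692 (modulus 0.2692); -6.3654 ± 2.0136i (modulus 6.6763). The spectral radius is the largest modulus: r(A) ≈ 6.6763. (Cross-check: r(A) ≤ ||A||_2 ≈ 8.1987; equality holds whenever A is normal, though it can also hold for some non-normal A.)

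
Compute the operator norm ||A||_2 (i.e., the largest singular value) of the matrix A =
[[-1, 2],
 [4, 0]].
||A||_2 = sqrt((21 + sqrt(185))/2) ≈ 4.1594 (= sqrt(largest eigenvalue of A^T A))

||A||_2 = sigma_max(A) = sqrt(lambda_max(A^T A)). Form the symmetric matrix M = A^T A =
[[17, -2],
 [-2, 4]].
Its characteristic polynomial (trace, determinant of M give the coefficients) is
  p(λ) = det(λ I - M) = λ^2 - 21λ + 64.
For λ^2 - 21λ + 64 the discriminant is 185. It is nonnegative but not a perfect square, so the roots are real and irrational: λ = (21 ± sqrt(185))/2 ≈ 17.3007, 3.6993.
So the eigenvalues of A^T A are ≈ 3.6993, 17.3007 (all ≥ 0, as they must be for A^T A). The largest is λ_max = (21 + sqrt(185))/2 ≈ 17.3007, hence ||A||_2 = sqrt(λ_max) = sqrt((21 + sqrt(185))/2) ≈ 4.1594.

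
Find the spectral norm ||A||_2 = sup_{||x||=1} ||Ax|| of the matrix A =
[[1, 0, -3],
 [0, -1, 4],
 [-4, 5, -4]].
||A||_2 ≈ 8.2787 (= sqrt(largest eigenvalue of A^T A))

||A||_2 = sigma_max(A) = sqrt(lambda_max(A^T A)). Form the symmetric matrix M = A^T A =
[[17, -20, 13],
 [-20, 26, -24],
 [13, -24, 41]].
Its characteristic polynomial (trace, sum of principal 2x2 minors, determinant of M give the coefficients) is
  p(λ) = det(λ I - M) = λ^3 - 84λ^2 + 1060λ - 16.
No integer candidate from the rational root theorem (±divisors of 16) is a root, so the roots are irrational. The cubic discriminant is Δ = 3151761152 > 0, so there are three distinct real roots. p(0) = -16 and p(1) = 961 have opposite signs, so a root lies in (0, 1); Newton's method refines it to λ ≈ 0.0151. p(15) = 359 and p(16) = -464 have opposite signs, so a root lies in (15, 16); Newton's method refines it to λ ≈ 15.4475. p(68) = -1920 and p(69) = 1709 have opposite signs, so a root lies in (68, 69); Newton's method refines it to λ ≈ 68.5374. Check (Vieta): the three roots sum to 84, matching tr M = 84.
So the eigenvalues of A^T A are ≈ 0.0151, 15.4475, 68.5374 (all ≥ 0, as they must be for A^T A). The largest is λ_max ≈ 68.5374, hence ||A||_2 = sqrt(λ_max) ≈ 8.2787.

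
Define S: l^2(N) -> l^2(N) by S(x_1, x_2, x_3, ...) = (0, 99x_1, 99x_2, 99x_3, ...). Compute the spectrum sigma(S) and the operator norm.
sigma(S) = closed disk {z in C : |z| ≤ 99}; ||S|| = 99

Note S = 99·U where U is the unit right shift (U x)_k = x_{k-1} (with x_0 := 0); so ||S|| = 99||U|| and sigma(S) = 99·sigma(U). ||S x||^2 = sum_{k≥1} |99x_k|^2 = 9801||x||^2, so ||S|| = 99 and sigma(S) ⊂ {|z| ≤ 99}. For any |lambda| < 99, the equation (S - lambda I) x = 0 forces x_1 = 0, then 99x_k = lambda x_{k+1} ⇒ x = 0, so S has no eigenvalues. But (S - lambda I) is not surjective for |lambda| < 99: solving (S - lambda I) x = e_1 would require x_n proportional to (lambda/99)^(-n), which is not in l^2. So every |lambda| < 99 lies in the residual spectrum. The boundary |lambda| = 99 is in the approximate point spectrum (the spectrum is closed). Hence sigma(S) is the closed disk of radius 99.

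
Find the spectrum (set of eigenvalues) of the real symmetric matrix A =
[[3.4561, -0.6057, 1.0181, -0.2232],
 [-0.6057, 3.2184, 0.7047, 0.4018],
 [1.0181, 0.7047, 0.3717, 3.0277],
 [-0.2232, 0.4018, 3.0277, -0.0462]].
sigma(A) ≈ {-3, 2, 4} (4 with multiplicity 2)

A is real symmetric, so its spectrum consists of real eigenvalues. Expanding the characteristic polynomial of the displayed matrix gives
  det(λ I - A) = p(λ) = λ^4 + (-7)λ^3 + (2)λ^2 + (63.9986)λ + (-95.9985).
Solving p(λ) = 0 yields eigenvalues ≈ -3, 2, 4, 4. (A is shown rounded to 4 decimals, so these recover the underlying integer eigenvalues to within that precision.)
Verification: the trace of A = 7 equals the sum of eigenvalues 7, and det(A) ≈ -95.9985 matches the eigenvalue product -96.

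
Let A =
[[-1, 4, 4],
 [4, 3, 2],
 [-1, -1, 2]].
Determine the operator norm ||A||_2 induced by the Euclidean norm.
||A||_2 ≈ 6.8704 (= sqrt(largest eigenvalue of A^T A))

||A||_2 = sigma_max(A) = sqrt(lambda_max(A^T A)). Form the symmetric matrix M = A^T A =
[[18, 9, 2],
 [9, 26, 20],
 [2, 20, 24]].
Its characteristic polynomial (trace, sum of principal 2x2 minors, determinant of M give the coefficients) is
  p(λ) = det(λ I - M) = λ^3 - 68λ^2 + 1039λ - 2704.
No integer candidate from the rational root theorem (±divisors of 2704) is a root, so the roots are irrational. The cubic discriminant is Δ = 345679828 > 0, so there are three distinct real roots. p(3) = -172 and p(4) = 428 have opposite signs, so a root lies in (3, 4); Newton's method refines it to λ ≈ 3.2678. p(17) = 220 and p(18) = -202 have opposite signs, so a root lies in (17, 18); Newton's method refines it to λ ≈ 17.5305. p(47) = -260 and p(48) = 1088 have opposite signs, so a root lies in (47, 48); Newton's method refines it to λ ≈ 47.2017. Check (Vieta): the three roots sum to 68, matching tr M = 68.
So the eigenvalues of A^T A are ≈ 3.2678, 17.5305, 47.2017 (all ≥ 0, as they must be for A^T A). The largest is λ_max ≈ 47.2017, hence ||A||_2 = sqrt(λ_max) ≈ 6.8704.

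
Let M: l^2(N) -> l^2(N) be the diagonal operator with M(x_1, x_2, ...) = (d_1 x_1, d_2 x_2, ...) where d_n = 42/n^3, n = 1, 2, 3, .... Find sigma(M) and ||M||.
sigma(M) = {42/n^3 : n ≥ 1} ∪ {0}; ||M|| = 42

A bounded diagonal operator on l^2 with diagonal entries d_n has spectrum equal to the closure of {d_n : n ≥ 1}: every d_n is an eigenvalue (with eigenvector e_n), so {d_n} ⊂ sigma(M); the spectrum is closed, so its closure is too; and for lambda not in the closure, (M - lambda I) has bounded inverse (the diagonal entries 1/(d_n - lambda) are bounded). For our sequence d_n = 42/n^3, n = 1, 2, 3, ...:
  - {d_n} = {42/n^3 : n ≥ 1}; the only limit point is 0
  - closure = {42/n^3 : n ≥ 1} ∪ {0}
For the norm: a diagonal operator has ||M|| = sup_n |d_n|. Here d_n = 42/n^3 is positive and decreasing, so sup_n |d_n| = d_1 = 42. So ||M|| = 42.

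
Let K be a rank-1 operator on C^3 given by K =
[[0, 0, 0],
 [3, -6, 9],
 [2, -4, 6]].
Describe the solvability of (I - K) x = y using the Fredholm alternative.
(I - K) is invertible (det(I - K) = 1 ≠ 0), so for every y in C^3 the equation (I - K) x = y has a unique solution.

K has rank 1, so it is an outer product K = u v^T: every row of K is a multiple of one row vector. Reading off the entries, u = (0, -3, -2) and v = (-1, 2, -3) (row i of K equals u_i·v^T). A rank-one matrix u v^T satisfies K u = u (v·u) and kills the (2)-dimensional subspace v^⊥, so its characteristic polynomial is lambda^2 (lambda - v·u) with v·u = tr K = 0. Hence the eigenvalues of I - K are 1 (multiplicity 2) and 1 - (0) = 1, so det(I - K) = 1. (Direct check: I - K =
[[1, 0, 0],
 [-3, 7, -9],
 [-2, 4, -5]]
has determinant 1.) The finite-dimensional Fredholm alternative says: either (I - K) is invertible, or ker(I - K) ≠ {0} and then range(I - K) = ker((I - K)^*)^⊥, with dim ker(I - K) = dim ker((I - K)^*). Since det(I - K) ≠ 0, 1 is not an eigenvalue of K and ker(I - K) = {0}, so we are in the first case: for every y there is a unique x = (I - K)^(-1) y. Explicitly, by the Sherman–Morrison formula, (I - u v^T)^(-1) = I + u v^T/(1 - v·u), i.e. (I - K)^(-1) = I + K.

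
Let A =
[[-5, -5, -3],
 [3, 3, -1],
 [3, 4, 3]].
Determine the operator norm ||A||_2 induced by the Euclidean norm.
||A||_2 ≈ 10.2233 (= sqrt(largest eigenvalue of A^T A))

||A||_2 = sigma_max(A) = sqrt(lambda_max(A^T A)). Form the symmetric matrix M = A^T A =
[[43, 46, 21],
 [46, 50, 24],
 [21, 24, 19]].
Its characteristic polynomial (trace, sum of principal 2x2 minors, determinant of M give the coefficients) is
  p(λ) = det(λ I - M) = λ^3 - 112λ^2 + 784λ - 196.
No integer candidate from the rational root theorem (±divisors of 196) is a root, so the roots are irrational. The cubic discriminant is Δ = 4989969488 > 0, so there are three distinct real roots. p(0) = -196 and p(1) = 477 have opposite signs, so a root lies in (0, 1); Newton's method refines it to λ ≈ 0.2596. p(7) = 147 and p(8) = -580 have opposite signs, so a root lies in (7, 8); Newton's method refines it to λ ≈ 7.2236. p(104) = -5188 and p(105) = 4949 have opposite signs, so a root lies in (104, 105); Newton's method refines it to λ ≈ 104.5168. Check (Vieta): the three roots sum to 112, matching tr M = 112.
So the eigenvalues of A^T A are ≈ 0.2596, 7.2236, 104.5168 (all ≥ 0, as they must be for A^T A). The largest is λ_max ≈ 104.5168, hence ||A||_2 = sqrt(λ_max) ≈ 10.2233.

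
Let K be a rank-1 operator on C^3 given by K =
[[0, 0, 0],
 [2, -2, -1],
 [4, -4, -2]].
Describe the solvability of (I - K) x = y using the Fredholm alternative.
(I - K) is invertible (det(I - K) = 5 ≠ 0), so for every y in C^3 the equation (I - K) x = y has a unique solution.

K has rank 1, so it is an outer product K = u v^T: every row of K is a multiple of one row vector. Reading off the entries, u = (0, -1, -2) and v = (-2, 2, 1) (row i of K equals u_i·v^T). A rank-one matrix u v^T satisfies K u = u (v·u) and kills the (2)-dimensional subspace v^⊥, so its characteristic polynomial is lambda^2 (lambda - v·u) with v·u = tr K = -4. Hence the eigenvalues of I - K are 1 (multiplicity 2) and 1 - (-4) = 5, so det(I - K) = 5. (Direct check: I - K =
[[1, 0, 0],
 [-2, 3, 1],
 [-4, 4, 3]]
has determinant 5.) The finite-dimensional Fredholm alternative says: either (I - K) is invertible, or ker(I - K) ≠ {0} and then range(I - K) = ker((I - K)^*)^⊥, with dim ker(I - K) = dim ker((I - K)^*). Since det(I - K) ≠ 0, 1 is not an eigenvalue of K and ker(I - K) = {0}, so we are in the first case: for every y there is a unique x = (I - K)^(-1) y. Explicitly, by the Sherman–Morrison formula, (I - u v^T)^(-1) = I + u v^T/(1 - v·u), i.e. (I - K)^(-1) = I + K/(5).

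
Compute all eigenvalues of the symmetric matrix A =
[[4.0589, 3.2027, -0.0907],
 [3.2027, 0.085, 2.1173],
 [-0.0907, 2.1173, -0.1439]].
sigma(A) ≈ {-3, 1, 6}

A is real symmetric, so its spectrum consists of real eigenvalues. Expanding the characteristic polynomial of the displayed matrix gives
  det(λ I - A) = p(λ) = λ^3 + (-4)λ^2 + (-15)λ + (18).
Solving p(λ) = 0 yields eigenvalues ≈ -3, 1, 6. (A is shown rounded to 4 decimals, so these recover the underlying integer eigenvalues to within that precision.)
Verification: the trace of A = 4 equals the sum of eigenvalues 4, and det(A) ≈ -18.0003 matches the eigenvalue product -18.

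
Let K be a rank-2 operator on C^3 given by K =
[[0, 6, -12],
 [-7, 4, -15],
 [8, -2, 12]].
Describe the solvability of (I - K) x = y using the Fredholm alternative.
(I - K) is invertible (det(I - K) = 141 ≠ 0), so for every y in C^3 the equation (I - K) x = y has a unique solution.

K has rank 2 and factors as K = U V^T = u1 v1^T + u2 v2^T with u1 = (-1, -3, 3), v1 = (3, 0, 3), u2 = (-3, -2, 1), v2 = (-1, -2, 3) (multiplying out reproduces the displayed K). The nonzero eigenvalues of U V^T coincide with those of the 2 x 2 matrix G = V^T U = [[v1·u1, v1·u2], [v2·u1, v2·u2]] = [[6, -6], [16, 10]], and by the Sylvester determinant identity det(I_3 - U V^T) = det(I_2 - V^T U) = det([[-5, 6], [-16, -9]]) = (-5)(-9) - (6)(-16) = 141. (Direct check: I - K =
[[1, -6, 12],
 [7, -3, 15],
 [-8, 2, -11]]
has determinant 141.) The finite-dimensional Fredholm alternative says: either (I - K) is invertible, or ker(I - K) ≠ {0} and then range(I - K) = ker((I - K)^*)^⊥, with dim ker(I - K) = dim ker((I - K)^*). Since det(I - K) ≠ 0, 1 is not an eigenvalue of K and ker(I - K) = {0}, so we are in the first case: for every y there is a unique x = (I - K)^(-1) y. (Explicitly, by the Woodbury identity, (I - U V^T)^(-1) = I + U (I_2 - G)^(-1) V^T.)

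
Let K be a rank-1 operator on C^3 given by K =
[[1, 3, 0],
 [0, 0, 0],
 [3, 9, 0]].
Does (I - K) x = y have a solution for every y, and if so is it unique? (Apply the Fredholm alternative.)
(I - K) is singular (det(I - K) = 0, i.e. 1 ∈ sigma(K)). (I - K) x = y is solvable iff y ⊥ ker((I - K)^*) = span{(1, 3, 0)}, i.e. iff y_1 + 3y_2 = 0. When solvable, the solutions are x = y + c·(1, 0, 3), c arbitrary (ker(I - K) = span{(1, 0, 3)}, dimension 1).

K has rank 1, so it is an outer product K = u v^T: every row of K is a multiple of one row vector. Reading off the entries, u = (1, 0, 3) and v = (1, 3, 0) (row i of K equals u_i·v^T). A rank-one matrix u v^T satisfies K u = u (v·u) and kills the (2)-dimensional subspace v^⊥, so its characteristic polynomial is lambda^2 (lambda - v·u) with v·u = tr K = 1. Hence the eigenvalues of I - K are 1 (multiplicity 2) and 1 - (1) = 0, so det(I - K) = 0. (Direct check: I - K =
[[0, -3, 0],
 [0, 1, 0],
 [-3, -9, 1]]
has determinant 0.) So 1 is an eigenvalue of K and (I - K) is not invertible. The finite-dimensional Fredholm alternative says: either (I - K) is invertible, or ker(I - K) ≠ {0} and then range(I - K) = ker((I - K)^*)^⊥, with dim ker(I - K) = dim ker((I - K)^*). We are in the second case, so we need both kernels. Kernel of I - K: (I - K) u = u - u (v·u) = u - u = 0, so ker(I - K) = span{u} = span{(1, 0, 3)} (it is exactly 1-dimensional because rank(I - K) = 2). Kernel of the adjoint: K is real, so (I - K)^* = I - K^T = I - v u^T, and (I - v u^T) v = v - v (u·v) = 0; hence ker((I - K)^*) = span{v} = span{(1, 3, 0)}. Therefore (I - K) x = y is solvable iff <y, v> = 0, i.e. iff y_1 + 3y_2 = 0. When this holds, K y = u (v·y) = 0, so (I - K) y = y and x = y is a particular solution; the full solution set is the line x = y + c·u = y + c·(1, 0, 3), c ∈ C.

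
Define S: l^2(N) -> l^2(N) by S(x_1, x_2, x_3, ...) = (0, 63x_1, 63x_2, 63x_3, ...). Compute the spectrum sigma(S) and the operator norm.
sigma(S) = closed disk {z in C : |z| ≤ 63}; ||S|| = 63

Note S = 63·U where U is the unit right shift (U x)_k = x_{k-1} (with x_0 := 0); so ||S|| = 63||U|| and sigma(S) = 63·sigma(U). ||S x||^2 = sum_{k≥1} |63x_k|^2 = 3969||x||^2, so ||S|| = 63 and sigma(S) ⊂ {|z| ≤ 63}. For any |lambda| < 63, the equation (S - lambda I) x = 0 forces x_1 = 0, then 63x_k = lambda x_{k+1} ⇒ x = 0, so S has no eigenvalues. But (S - lambda I) is not surjective for |lambda| < 63: solving (S - lambda I) x = e_1 would require x_n proportional to (lambda/63)^(-n), which is not in l^2. So every |lambda| < 63 lies in the residual spectrum. The boundary |lambda| = 63 is in the approximate point spectrum (the spectrum is closed). Hence sigma(S) is the closed disk of radius 63.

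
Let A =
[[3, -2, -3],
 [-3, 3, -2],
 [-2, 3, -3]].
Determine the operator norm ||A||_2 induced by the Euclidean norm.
||A||_2 ≈ 6.7856 (= sqrt(largest eigenvalue of A^T A))

||A||_2 = sigma_max(A) = sqrt(lambda_max(A^T A)). Form the symmetric matrix M = A^T A =
[[22, -21, 3],
 [-21, 22, -9],
 [3, -9, 22]].
Its characteristic polynomial (trace, sum of principal 2x2 minors, determinant of M give the coefficients) is
  p(λ) = det(λ I - M) = λ^3 - 66λ^2 + 921λ - 100.
No integer candidate from the rational root theorem (±divisors of 100) is a root, so the roots are irrational. The cubic discriminant is Δ = 564164352 > 0, so there are three distinct real roots. p(0) = -100 and p(1) = 756 have opposite signs, so a root lies in (0, 1); Newton's method refines it to λ ≈ 0.1094. p(19) = 432 and p(20) = -80 have opposite signs, so a root lies in (19, 20); Newton's method refines it to λ ≈ 19.8456. p(46) = -54 and p(47) = 1216 have opposite signs, so a root lies in (46, 47); Newton's method refines it to λ ≈ 46.045. Check (Vieta): the three roots sum to 66, matching tr M = 66.
So the eigenvalues of A^T A are ≈ 0.1094, 19.8456, 46.045 (all ≥ 0, as they must be for A^T A). The largest is λ_max ≈ 46.045, hence ||A||_2 = sqrt(λ_max) ≈ 6.7856.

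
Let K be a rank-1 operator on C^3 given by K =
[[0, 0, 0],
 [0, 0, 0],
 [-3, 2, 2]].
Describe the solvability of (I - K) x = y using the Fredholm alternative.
(I - K) is invertible (det(I - K) = -1 ≠ 0), so for every y in C^3 the equation (I - K) x = y has a unique solution.

K has rank 1, so it is an outer product K = u v^T: every row of K is a multiple of one row vector. Reading off the entries, u = (0, 0, 1) and v = (-3, 2, 2) (row i of K equals u_i·v^T). A rank-one matrix u v^T satisfies K u = u (v·u) and kills the (2)-dimensional subspace v^⊥, so its characteristic polynomial is lambda^2 (lambda - v·u) with v·u = tr K = 2. Hence the eigenvalues of I - K are 1 (multiplicity 2) and 1 - (2) = -1, so det(I - K) = -1. (Direct check: I - K =
[[1, 0, 0],
 [0, 1, 0],
 [3, -2, -1]]
has determinant -1.) The finite-dimensional Fredholm alternative says: either (I - K) is invertible, or ker(I - K) ≠ {0} and then range(I - K) = ker((I - K)^*)^⊥, with dim ker(I - K) = dim ker((I - K)^*). Since det(I - K) ≠ 0, 1 is not an eigenvalue of K and ker(I - K) = {0}, so we are in the first case: for every y there is a unique x = (I - K)^(-1) y. Explicitly, by the Sherman–Morrison formula, (I - u v^T)^(-1) = I + u v^T/(1 - v·u), i.e. (I - K)^(-1) = I - K.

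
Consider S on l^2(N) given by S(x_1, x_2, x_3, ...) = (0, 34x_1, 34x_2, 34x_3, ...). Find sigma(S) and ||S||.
sigma(S) = closed disk {z in C : |z| ≤ 34}; ||S|| = 34

Note S = 34·U where U is the unit right shift (U x)_k = x_{k-1} (with x_0 := 0); so ||S|| = 34||U|| and sigma(S) = 34·sigma(U). ||S x||^2 = sum_{k≥1} |34x_k|^2 = 1156||x||^2, so ||S|| = 34 and sigma(S) ⊂ {|z| ≤ 34}. For any |lambda| < 34, the equation (S - lambda I) x = 0 forces x_1 = 0, then 34x_k = lambda x_{k+1} ⇒ x = 0, so S has no eigenvalues. But (S - lambda I) is not surjective for |lambda| < 34: solving (S - lambda I) x = e_1 would require x_n proportional to (lambda/34)^(-n), which is not in l^2. So every |lambda| < 34 lies in the residual spectrum. The boundary |lambda| = 34 is in the approximate point spectrum (the spectrum is closed). Hence sigma(S) is the closed disk of radius 34.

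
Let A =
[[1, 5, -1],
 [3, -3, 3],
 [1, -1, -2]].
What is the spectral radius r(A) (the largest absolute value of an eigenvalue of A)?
r(A) ≈ 3.9582

The eigenvalues of A are the roots of its characteristic polynomial. With M = A (coefficients from the trace, the sum of principal 2x2 minors, and det A):
  p(λ) = det(λ I - M) = λ^3 + 4λ^2 - 10λ - 54.
No integer candidate from the rational root theorem (±divisors of 54) is a root, so the roots are irrational. The cubic discriminant is Δ = -20428 < 0, so there is one real root and a complex-conjugate pair. p(3) = -21 and p(4) = 34 have opposite signs, so a root lies in (3, 4); Newton's method refines it to λ ≈ 3.4467. Dividing out (λ - (3.4467)) leaves approximately λ^2 + 7.4467λ + 15.667. For λ^2 + 7.4467λ + 15.667 the discriminant is -7.214. It is negative, so the remaining roots are the complex-conjugate pair λ ≈ -3.7234 ± 1.3429i. Their product equals the constant term, so |λ|^2 ≈ 15.667 and |λ| ≈ 3.9582.
Thus the eigenvalues (to 4 decimals) are 3.4467 (modulus 3.4467); -3.7234 ± 1.3429i (modulus 3.9582). The spectral radius is the largest modulus: r(A) ≈ 3.9582. (Cross-check: r(A) ≤ ||A||_2 ≈ 6.485; equality holds whenever A is normal, though it can also hold for some non-normal A.)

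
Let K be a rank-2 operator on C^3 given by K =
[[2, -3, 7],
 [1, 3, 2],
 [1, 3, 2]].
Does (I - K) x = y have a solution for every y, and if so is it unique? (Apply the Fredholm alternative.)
(I - K) is singular (det(I - K) = 0, i.e. 1 ∈ sigma(K)). (I - K) x = y is solvable iff y ⊥ ker((I - K)^*) = span{(1, -6, 5)}, i.e. iff y_1 - 6y_2 + 5y_3 = 0. When solvable, x is determined up to adding multiples of (4, -1, -1) (ker(I - K) = span{(4, -1, -1)}, dimension 1).

K has rank 2 and factors as K = U V^T = u1 v1^T + u2 v2^T with u1 = (1, -1, -1), v1 = (-1, -3, -2), u2 = (3, 0, 0), v2 = (1, 0, 3) (multiplying out reproduces the displayed K). The nonzero eigenvalues of U V^T coincide with those of the 2 x 2 matrix G = V^T U = [[v1·u1, v1·u2], [v2·u1, v2·u2]] = [[4, -3], [-2, 3]], and by the Sylvester determinant identity det(I_3 - U V^T) = det(I_2 - V^T U) = det([[-3, 3], [2, -2]]) = (-3)(-2) - (3)(2) = 0. (Direct check: I - K =
[[-1, 3, -7],
 [-1, -2, -2],
 [-1, -3, -1]]
has determinant 0.) So 1 is an eigenvalue of K and (I - K) is not invertible. The finite-dimensional Fredholm alternative says: either (I - K) is invertible, or ker(I - K) ≠ {0} and then range(I - K) = ker((I - K)^*)^⊥, with dim ker(I - K) = dim ker((I - K)^*). We are in the second case, so we compute both kernels via the 2 x 2 reduction. If (I - U V^T) x = 0 then x = U (V^T x) lies in the column space of U; writing x = U b gives U (I_2 - G) b = 0, and since u1, u2 are independent, (I_2 - G) b = 0. With I_2 - G = [[-3, 3], [2, -2]] (singular, as its determinant is 0) a null vector is b = (1, 1), so ker(I - K) = span{1·u1 + (1)·u2} = span{(4, -1, -1)}. For the adjoint, (I - K)^* = I - K^T = I - V U^T, and the same argument gives ker((I - K)^*) = {V a : (I_2 - G)^T a = 0}; (I_2 - G)^T = [[-3, 2], [3, -2]] has null vector a = (2, 3), so ker((I - K)^*) = span{2·v1 + (3)·v2} = span{(1, -6, 5)}. (Both kernels are 1-dimensional, matching rank(I - K) = 2.) Therefore (I - K) x = y is solvable iff <y, (1, -6, 5)> = 0, i.e. iff y_1 - 6y_2 + 5y_3 = 0; when solvable the solution set is the line x_p + c·(4, -1, -1), c ∈ C.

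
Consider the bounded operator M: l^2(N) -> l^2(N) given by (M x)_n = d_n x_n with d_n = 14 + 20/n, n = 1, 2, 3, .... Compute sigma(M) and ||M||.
sigma(M) = {14 + 20/n : n ≥ 1} ∪ {14}; ||M|| = 34

A bounded diagonal operator on l^2 with diagonal entries d_n has spectrum equal to the closure of {d_n : n ≥ 1}: every d_n is an eigenvalue (with eigenvector e_n), so {d_n} ⊂ sigma(M); the spectrum is closed, so its closure is too; and for lambda not in the closure, (M - lambda I) has bounded inverse (the diagonal entries 1/(d_n - lambda) are bounded). For our sequence d_n = 14 + 20/n, n = 1, 2, 3, ...:
  - {d_n} = {14 + 20/n : n ≥ 1}; the only limit point is 14
  - closure = {14 + 20/n : n ≥ 1} ∪ {14}
For the norm: a diagonal operator has ||M|| = sup_n |d_n|. Here d_n = 14 + 20/n is positive and decreasing, so sup_n |d_n| = d_1 = 14 + 20 = 34. So ||M|| = 34.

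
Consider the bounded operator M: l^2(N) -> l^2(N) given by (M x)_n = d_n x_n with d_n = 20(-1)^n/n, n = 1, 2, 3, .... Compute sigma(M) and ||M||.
sigma(M) = {20(-1)^n/n : n ≥ 1} ∪ {0}; ||M|| = 20

A bounded diagonal operator on l^2 with diagonal entries d_n has spectrum equal to the closure of {d_n : n ≥ 1}: every d_n is an eigenvalue (with eigenvector e_n), so {d_n} ⊂ sigma(M); the spectrum is closed, so its closure is too; and for lambda not in the closure, (M - lambda I) has bounded inverse (the diagonal entries 1/(d_n - lambda) are bounded). For our sequence d_n = 20(-1)^n/n, n = 1, 2, 3, ...:
  - {d_n} = {20(-1)^n/n : n ≥ 1}; the only limit point is 0
  - closure = {20(-1)^n/n : n ≥ 1} ∪ {0}
For the norm: a diagonal operator has ||M|| = sup_n |d_n|. Here |d_n| = 20/n is decreasing, so sup_n |d_n| = |d_1| = 20. So ||M|| = 20.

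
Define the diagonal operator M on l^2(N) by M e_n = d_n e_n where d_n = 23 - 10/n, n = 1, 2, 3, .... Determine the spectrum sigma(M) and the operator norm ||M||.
sigma(M) = {23 - 10/n : n ≥ 1} ∪ {23}; ||M|| = 23

A bounded diagonal operator on l^2 with diagonal entries d_n has spectrum equal to the closure of {d_n : n ≥ 1}: every d_n is an eigenvalue (with eigenvector e_n), so {d_n} ⊂ sigma(M); the spectrum is closed, so its closure is too; and for lambda not in the closure, (M - lambda I) has bounded inverse (the diagonal entries 1/(d_n - lambda) are bounded). For our sequence d_n = 23 - 10/n, n = 1, 2, 3, ...:
  - {d_n} = {23 - 10/n : n ≥ 1}; the only limit point is 23
  - closure = {23 - 10/n : n ≥ 1} ∪ {23}
For the norm: a diagonal operator has ||M|| = sup_n |d_n|. Here d_n = 23 - 10/n increases monotonically from d_1 = 13 toward 23, with all terms in [13, 23); so sup_n |d_n| = 23 (the supremum is the limit, not attained). So ||M|| = 23.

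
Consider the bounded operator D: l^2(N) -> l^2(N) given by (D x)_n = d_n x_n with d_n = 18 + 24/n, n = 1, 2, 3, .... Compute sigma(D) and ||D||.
sigma(D) = {18 + 24/n : n ≥ 1} ∪ {18}; ||D|| = 42

A bounded diagonal operator on l^2 with diagonal entries d_n has spectrum equal to the closure of {d_n : n ≥ 1}: every d_n is an eigenvalue (with eigenvector e_n), so {d_n} ⊂ sigma(D); the spectrum is closed, so its closure is too; and for lambda not in the closure, (D - lambda I) has bounded inverse (the diagonal entries 1/(d_n - lambda) are bounded). For our sequence d_n = 18 + 24/n, n = 1, 2, 3, ...:
  - {d_n} = {18 + 24/n : n ≥ 1}; the only limit point is 18
  - closure = {18 + 24/n : n ≥ 1} ∪ {18}
For the norm: a diagonal operator has ||D|| = sup_n |d_n|. Here d_n = 18 + 24/n is positive and decreasing, so sup_n |d_n| = d_1 = 18 + 24 = 42. So ||D|| = 42.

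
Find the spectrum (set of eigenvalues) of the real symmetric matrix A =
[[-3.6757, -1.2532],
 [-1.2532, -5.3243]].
sigma(A) ≈ {-6, -3}

A is real symmetric, so its spectrum consists of real eigenvalues. Expanding the characteristic polynomial of the displayed matrix gives
  det(λ I - A) = p(λ) = λ^2 + (9)λ + (18).
Solving p(λ) = 0 yields eigenvalues ≈ -6, -3. (A is shown rounded to 4 decimals, so these recover the underlying integer eigenvalues to within that precision.)
Verification: the trace of A = -9 equals the sum of eigenvalues -9, and det(A) ≈ 18.0000 matches the eigenvalue product 18.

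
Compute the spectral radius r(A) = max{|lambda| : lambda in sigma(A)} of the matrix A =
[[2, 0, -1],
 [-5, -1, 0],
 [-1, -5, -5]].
r(A) ≈ 5.7967

The eigenvalues of A are the roots of its characteristic polynomial. With M = A (coefficients from the trace, the sum of principal 2x2 minors, and det A):
  p(λ) = det(λ I - M) = λ^3 + 4λ^2 - 8λ + 14.
No integer candidate from the rational root theorem (±divisors of 14) is a root, so the roots are irrational. The cubic discriminant is Δ = -13868 < 0, so there is one real root and a complex-conjugate pair. p(-6) = -10 and p(-5) = 29 have opposite signs, so a root lies in (-6, -5); Newton's method refines it to λ ≈ -5.7967. Dividing out (λ - (-5.7967)) leaves approximately λ^2 - 1.7967λ + 2.4152. For λ^2 - 1.7967λ + 2.4152 the discriminant is -6.4324. It is negative, so the remaining roots are the complex-conjugate pair λ ≈ 0.8984 ± 1.2681i. Their product equals the constant term, so |λ|^2 ≈ 2.4152 and |λ| ≈ 1.5541.
Thus the eigenvalues (to 4 decimals) are -5.7967 (modulus 5.7967); 0.8984 ± 1.2681i (modulus 1.5541). The spectral radius is the largest modulus: r(A) ≈ 5.7967. (Cross-check: r(A) ≤ ||A||_2 ≈ 7.3833; equality holds whenever A is normal, though it can also hold for some non-normal A.)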